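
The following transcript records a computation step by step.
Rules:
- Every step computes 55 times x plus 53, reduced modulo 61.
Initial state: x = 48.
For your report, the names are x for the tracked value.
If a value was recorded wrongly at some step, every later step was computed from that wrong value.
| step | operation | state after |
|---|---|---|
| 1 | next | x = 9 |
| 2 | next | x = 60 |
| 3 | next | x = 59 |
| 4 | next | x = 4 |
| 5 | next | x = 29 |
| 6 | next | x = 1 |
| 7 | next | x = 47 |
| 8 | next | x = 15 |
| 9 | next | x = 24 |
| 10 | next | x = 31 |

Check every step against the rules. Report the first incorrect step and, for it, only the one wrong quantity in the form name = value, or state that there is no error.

Recomputing the run from the initial state:
step 1: x = 9
step 2: x = 60
step 3: x = 59
step 4: x = 4
step 5: x = 29
step 6: x = 1
step 7: x = 47
step 8: x = 15
step 9: x = 24
step 10: x = 31
This matches the transcript at every step.

no error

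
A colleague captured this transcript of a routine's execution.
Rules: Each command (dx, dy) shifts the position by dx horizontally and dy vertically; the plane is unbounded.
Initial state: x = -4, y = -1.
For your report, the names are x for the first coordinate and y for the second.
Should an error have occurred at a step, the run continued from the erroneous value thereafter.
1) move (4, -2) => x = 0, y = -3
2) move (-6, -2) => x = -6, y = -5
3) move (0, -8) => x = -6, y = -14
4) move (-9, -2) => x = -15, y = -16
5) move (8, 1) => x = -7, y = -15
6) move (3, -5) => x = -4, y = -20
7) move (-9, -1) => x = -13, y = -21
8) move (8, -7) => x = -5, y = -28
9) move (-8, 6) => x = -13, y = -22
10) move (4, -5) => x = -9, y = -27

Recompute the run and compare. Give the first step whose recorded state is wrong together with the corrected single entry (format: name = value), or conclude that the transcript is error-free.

Recomputing the run from the initial state:
step 1: x = 0, y = -3
step 2: x = -6, y = -5
step 3: x = -6, y = -13
step 4: x = -15, y = -15
step 5: x = -7, y = -14
step 6: x = -4, y = -19
step 7: x = -13, y = -20
step 8: x = -5, y = -27
step 9: x = -13, y = -21
step 10: x = -9, y = -26
The first disagreement with the transcript is at step 3, where the value should be y = -13.

step 3, y = -13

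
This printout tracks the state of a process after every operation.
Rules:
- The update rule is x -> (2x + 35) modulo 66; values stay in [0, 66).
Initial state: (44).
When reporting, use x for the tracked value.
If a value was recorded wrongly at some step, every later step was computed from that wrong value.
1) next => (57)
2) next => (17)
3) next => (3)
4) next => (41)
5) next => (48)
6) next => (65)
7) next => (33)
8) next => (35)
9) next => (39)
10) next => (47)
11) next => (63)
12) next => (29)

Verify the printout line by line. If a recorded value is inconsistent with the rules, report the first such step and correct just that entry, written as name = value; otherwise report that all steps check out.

Recomputing the run from the initial state:
step 1: x = 57
step 2: x = 17
step 3: x = 3
step 4: x = 41
step 5: x = 51
step 6: x = 5
step 7: x = 45
step 8: x = 59
step 9: x = 21
step 10: x = 11
step 11: x = 57
step 12: x = 17
The first disagreement with the printout is at step 5, where the value should be x = 51.

step 5, x = 51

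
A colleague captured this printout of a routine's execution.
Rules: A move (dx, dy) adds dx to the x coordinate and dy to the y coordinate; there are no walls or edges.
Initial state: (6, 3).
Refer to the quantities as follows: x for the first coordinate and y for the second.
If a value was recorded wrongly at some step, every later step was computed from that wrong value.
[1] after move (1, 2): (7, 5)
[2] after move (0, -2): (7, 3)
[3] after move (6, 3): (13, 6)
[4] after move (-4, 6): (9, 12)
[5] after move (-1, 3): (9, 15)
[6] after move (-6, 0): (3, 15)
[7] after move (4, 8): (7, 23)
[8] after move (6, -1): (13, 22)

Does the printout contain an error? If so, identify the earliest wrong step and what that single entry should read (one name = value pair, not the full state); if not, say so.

1. x = 6 + (1) = 7, y = 3 + (2) = 5 (consistent with the printout)
2. x = 7 + (0) = 7, y = 5 + (-2) = 3 (verified)
3. x = 7 + (6) = 13, y = 3 + (3) = 6 (agrees with the printout)
4. x = 13 + (-4) = 9, y = 6 + (6) = 12 (exactly as logged)
5. x = 9 + (-1) = 8, y = 12 + (3) = 15 (the entry is off here)
First deviation found at step 5; the corrected entry is x = 8.

step 5, x = 8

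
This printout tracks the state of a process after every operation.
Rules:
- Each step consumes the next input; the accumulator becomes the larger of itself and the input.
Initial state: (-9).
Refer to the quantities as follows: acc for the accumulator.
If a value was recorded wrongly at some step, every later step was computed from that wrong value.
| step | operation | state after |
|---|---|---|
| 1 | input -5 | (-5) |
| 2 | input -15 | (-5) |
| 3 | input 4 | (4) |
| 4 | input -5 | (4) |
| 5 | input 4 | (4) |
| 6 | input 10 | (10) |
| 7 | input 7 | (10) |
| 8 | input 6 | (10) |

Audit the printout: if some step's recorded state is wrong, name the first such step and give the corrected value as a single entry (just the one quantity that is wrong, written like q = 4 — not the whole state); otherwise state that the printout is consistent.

no error

Step 1: acc = max(-9, -5) = -5 — confirmed correct.
Step 2: acc = max(-5, -15) = -5 — confirmed correct.
Step 3: acc = max(-5, 4) = 4 — in agreement.
Step 4: acc = max(4, -5) = 4 — exactly as logged.
Step 5: acc = max(4, 4) = 4 — no discrepancy.
Step 6: acc = max(4, 10) = 10 — in agreement.
Step 7: acc = max(10, 7) = 10 — matches.
Step 8: acc = max(10, 6) = 10 — verified.
All steps check out; nothing to correct.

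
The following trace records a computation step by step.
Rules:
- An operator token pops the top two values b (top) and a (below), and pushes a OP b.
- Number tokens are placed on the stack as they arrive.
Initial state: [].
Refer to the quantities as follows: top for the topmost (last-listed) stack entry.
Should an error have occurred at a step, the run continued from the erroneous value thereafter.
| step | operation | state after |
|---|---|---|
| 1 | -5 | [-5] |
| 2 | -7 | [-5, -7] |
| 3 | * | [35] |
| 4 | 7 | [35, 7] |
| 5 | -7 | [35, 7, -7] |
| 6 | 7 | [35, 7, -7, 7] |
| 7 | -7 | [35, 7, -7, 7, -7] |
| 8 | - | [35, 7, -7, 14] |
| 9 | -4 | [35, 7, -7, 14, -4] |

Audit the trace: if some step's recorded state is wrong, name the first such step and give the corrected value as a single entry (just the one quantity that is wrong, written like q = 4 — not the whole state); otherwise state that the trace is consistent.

Recomputing the run from the initial state:
step 1: [-5]
step 2: [-5, -7]
step 3: [35]
step 4: [35, 7]
step 5: [35, 7, -7]
step 6: [35, 7, -7, 7]
step 7: [35, 7, -7, 7, -7]
step 8: [35, 7, -7, 14]
step 9: [35, 7, -7, 14, -4]
This matches the trace at every step.

no error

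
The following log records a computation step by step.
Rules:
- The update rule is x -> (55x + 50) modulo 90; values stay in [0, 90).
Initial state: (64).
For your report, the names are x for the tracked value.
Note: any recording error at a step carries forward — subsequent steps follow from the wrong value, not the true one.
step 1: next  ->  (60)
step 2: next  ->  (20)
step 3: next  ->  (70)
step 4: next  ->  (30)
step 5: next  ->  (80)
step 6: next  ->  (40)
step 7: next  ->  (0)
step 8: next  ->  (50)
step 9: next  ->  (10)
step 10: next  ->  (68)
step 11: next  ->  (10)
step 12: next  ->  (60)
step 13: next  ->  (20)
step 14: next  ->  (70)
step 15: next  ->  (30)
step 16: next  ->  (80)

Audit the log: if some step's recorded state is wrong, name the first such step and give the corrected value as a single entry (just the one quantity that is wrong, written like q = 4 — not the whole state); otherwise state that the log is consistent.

step 10, x = 60

step 1: x = (55*64 + 50) mod 90 = 60 -> matches
step 2: x = (55*60 + 50) mod 90 = 20 -> exactly as logged
step 3: x = (55*20 + 50) mod 90 = 70 -> agrees with the log
step 4: x = (55*70 + 50) mod 90 = 30 -> confirmed correct
step 5: x = (55*30 + 50) mod 90 = 80 -> no discrepancy
step 6: x = (55*80 + 50) mod 90 = 40 -> confirmed correct
step 7: x = (55*40 + 50) mod 90 = 0 -> checks out
step 8: x = (55*0 + 50) mod 90 = 50 -> exactly as logged
step 9: x = (55*50 + 50) mod 90 = 10 -> same as recorded
step 10: x = (55*10 + 50) mod 90 = 60 -> not what was recorded
First deviation found at step 10; the corrected entry is x = 60.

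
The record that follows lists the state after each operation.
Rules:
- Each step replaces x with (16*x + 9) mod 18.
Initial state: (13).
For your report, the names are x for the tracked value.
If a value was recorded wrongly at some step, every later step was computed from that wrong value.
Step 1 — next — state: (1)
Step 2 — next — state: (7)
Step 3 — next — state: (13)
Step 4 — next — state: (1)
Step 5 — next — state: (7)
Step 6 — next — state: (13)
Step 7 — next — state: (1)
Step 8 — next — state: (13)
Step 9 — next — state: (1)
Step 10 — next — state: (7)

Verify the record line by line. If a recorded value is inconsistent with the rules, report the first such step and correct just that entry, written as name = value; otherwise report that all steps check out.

step 8, x = 7

Recomputing the run from the initial state:
step 1: x = 1
step 2: x = 7
step 3: x = 13
step 4: x = 1
step 5: x = 7
step 6: x = 13
step 7: x = 1
step 8: x = 7
step 9: x = 13
step 10: x = 1
The first disagreement with the record is at step 8, where the value should be x = 7.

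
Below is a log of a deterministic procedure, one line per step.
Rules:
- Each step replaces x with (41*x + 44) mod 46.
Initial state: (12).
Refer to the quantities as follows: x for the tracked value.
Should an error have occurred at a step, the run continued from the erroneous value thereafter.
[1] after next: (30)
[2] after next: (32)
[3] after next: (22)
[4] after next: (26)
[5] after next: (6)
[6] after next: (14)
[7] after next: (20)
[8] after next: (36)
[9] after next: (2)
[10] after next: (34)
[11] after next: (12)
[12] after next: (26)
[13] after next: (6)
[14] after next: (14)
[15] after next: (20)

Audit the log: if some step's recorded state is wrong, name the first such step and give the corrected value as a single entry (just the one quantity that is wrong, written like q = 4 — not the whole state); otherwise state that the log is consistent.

step 12, x = 30

Step 1: x = (41*12 + 44) mod 46 = 30 — confirmed correct.
Step 2: x = (41*30 + 44) mod 46 = 32 — verified.
Step 3: x = (41*32 + 44) mod 46 = 22 — verified.
Step 4: x = (41*22 + 44) mod 46 = 26 — same as recorded.
Step 5: x = (41*26 + 44) mod 46 = 6 — confirmed correct.
Step 6: x = (41*6 + 44) mod 46 = 14 — same as recorded.
Step 7: x = (41*14 + 44) mod 46 = 20 — agrees with the log.
Step 8: x = (41*20 + 44) mod 46 = 36 — no discrepancy.
Step 9: x = (41*36 + 44) mod 46 = 2 — same as recorded.
Step 10: x = (41*2 + 44) mod 46 = 34 — confirmed correct.
Step 11: x = (41*34 + 44) mod 46 = 12 — confirmed correct.
Step 12: x = (41*12 + 44) mod 46 = 30 — the log has a different value.
So the first discrepancy is step 12, where the right value is x = 30.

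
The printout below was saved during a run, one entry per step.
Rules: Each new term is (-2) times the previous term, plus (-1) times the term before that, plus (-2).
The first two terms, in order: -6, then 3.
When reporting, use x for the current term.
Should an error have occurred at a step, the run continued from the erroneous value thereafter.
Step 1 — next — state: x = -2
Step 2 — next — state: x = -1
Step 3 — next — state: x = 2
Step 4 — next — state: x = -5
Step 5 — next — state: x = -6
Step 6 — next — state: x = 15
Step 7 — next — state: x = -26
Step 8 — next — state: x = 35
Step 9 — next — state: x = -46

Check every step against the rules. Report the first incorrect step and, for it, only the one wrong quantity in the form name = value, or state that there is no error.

step 1: x = -2*(3) + (-1)*(-6) + (-2) = -2 -> same as recorded
step 2: x = -2*(-2) + (-1)*(3) + (-2) = -1 -> agrees with the printout
step 3: x = -2*(-1) + (-1)*(-2) + (-2) = 2 -> same as recorded
step 4: x = -2*(2) + (-1)*(-1) + (-2) = -5 -> checks out
step 5: x = -2*(-5) + (-1)*(2) + (-2) = 6 -> first mismatch against the printout
First deviation found at step 5; the corrected entry is x = 6.

step 5, x = 6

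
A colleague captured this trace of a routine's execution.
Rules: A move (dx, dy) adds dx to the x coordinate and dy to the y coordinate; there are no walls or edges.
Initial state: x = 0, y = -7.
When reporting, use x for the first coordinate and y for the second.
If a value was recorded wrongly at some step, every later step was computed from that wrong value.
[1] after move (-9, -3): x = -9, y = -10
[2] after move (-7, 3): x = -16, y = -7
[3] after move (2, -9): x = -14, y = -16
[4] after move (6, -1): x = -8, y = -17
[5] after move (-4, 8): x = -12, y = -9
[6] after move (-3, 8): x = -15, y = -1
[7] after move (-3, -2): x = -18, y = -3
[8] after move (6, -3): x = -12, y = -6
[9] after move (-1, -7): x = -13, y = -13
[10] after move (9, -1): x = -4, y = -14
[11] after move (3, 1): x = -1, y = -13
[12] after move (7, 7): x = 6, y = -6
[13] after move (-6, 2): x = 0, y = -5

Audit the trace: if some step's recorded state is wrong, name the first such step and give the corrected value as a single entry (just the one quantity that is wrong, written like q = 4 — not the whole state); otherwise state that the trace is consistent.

step 1: x = 0 + (-9) = -9, y = -7 + (-3) = -10 -> checks out
step 2: x = -9 + (-7) = -16, y = -10 + (3) = -7 -> agrees with the trace
step 3: x = -16 + (2) = -14, y = -7 + (-9) = -16 -> agrees with the trace
step 4: x = -14 + (6) = -8, y = -16 + (-1) = -17 -> agrees with the trace
step 5: x = -8 + (-4) = -12, y = -17 + (8) = -9 -> exactly as logged
step 6: x = -12 + (-3) = -15, y = -9 + (8) = -1 -> matches
step 7: x = -15 + (-3) = -18, y = -1 + (-2) = -3 -> consistent with the trace
step 8: x = -18 + (6) = -12, y = -3 + (-3) = -6 -> checks out
step 9: x = -12 + (-1) = -13, y = -6 + (-7) = -13 -> matches
step 10: x = -13 + (9) = -4, y = -13 + (-1) = -14 -> exactly as logged
step 11: x = -4 + (3) = -1, y = -14 + (1) = -13 -> verified
step 12: x = -1 + (7) = 6, y = -13 + (7) = -6 -> matches
step 13: x = 6 + (-6) = 0, y = -6 + (2) = -4 -> the trace disagrees here
First deviation found at step 13; the corrected entry is y = -4.

step 13, y = -4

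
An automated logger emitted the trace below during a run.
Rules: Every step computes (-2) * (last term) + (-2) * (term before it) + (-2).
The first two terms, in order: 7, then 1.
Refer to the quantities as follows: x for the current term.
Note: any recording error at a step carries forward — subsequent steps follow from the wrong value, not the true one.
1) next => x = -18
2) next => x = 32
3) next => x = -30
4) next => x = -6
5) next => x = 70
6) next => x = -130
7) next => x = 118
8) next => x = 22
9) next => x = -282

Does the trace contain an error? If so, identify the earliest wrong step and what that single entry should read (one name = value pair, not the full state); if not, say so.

no error

Recomputing the run from the initial state:
step 1: x = -18
step 2: x = 32
step 3: x = -30
step 4: x = -6
step 5: x = 70
step 6: x = -130
step 7: x = 118
step 8: x = 22
step 9: x = -282
This matches the trace at every step.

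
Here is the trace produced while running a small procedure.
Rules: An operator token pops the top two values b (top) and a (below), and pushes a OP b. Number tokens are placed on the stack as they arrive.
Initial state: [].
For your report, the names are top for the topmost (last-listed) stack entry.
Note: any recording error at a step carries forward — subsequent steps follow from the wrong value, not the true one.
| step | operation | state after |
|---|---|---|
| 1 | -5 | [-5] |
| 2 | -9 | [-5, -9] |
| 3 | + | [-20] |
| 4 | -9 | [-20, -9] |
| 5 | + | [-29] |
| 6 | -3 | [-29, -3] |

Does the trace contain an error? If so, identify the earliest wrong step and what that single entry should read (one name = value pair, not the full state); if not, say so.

Step 1: push -5: top = -5 — same as recorded.
Step 2: push -9: top = -9 — matches.
Step 3: -5 + -9 = -14 — a discrepancy with the trace.
Conclusion: step 3 carries the first error; the entry should be top = -14.

step 3, top = -14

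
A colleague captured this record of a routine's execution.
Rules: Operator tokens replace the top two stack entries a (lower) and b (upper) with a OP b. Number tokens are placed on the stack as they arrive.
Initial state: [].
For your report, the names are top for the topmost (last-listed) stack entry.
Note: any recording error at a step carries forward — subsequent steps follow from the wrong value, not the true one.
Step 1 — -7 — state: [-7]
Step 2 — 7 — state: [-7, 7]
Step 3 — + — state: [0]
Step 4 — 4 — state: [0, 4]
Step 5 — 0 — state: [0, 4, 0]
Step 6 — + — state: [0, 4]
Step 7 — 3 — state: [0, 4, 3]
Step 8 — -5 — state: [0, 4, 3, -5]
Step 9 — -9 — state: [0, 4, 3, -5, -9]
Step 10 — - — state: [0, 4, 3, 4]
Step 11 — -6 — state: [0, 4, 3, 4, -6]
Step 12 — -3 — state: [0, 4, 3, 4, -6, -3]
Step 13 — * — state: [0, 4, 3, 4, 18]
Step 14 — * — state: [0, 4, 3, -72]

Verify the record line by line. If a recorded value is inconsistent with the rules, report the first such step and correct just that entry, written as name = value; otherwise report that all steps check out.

Recomputing the run from the initial state:
step 1: [-7]
step 2: [-7, 7]
step 3: [0]
step 4: [0, 4]
step 5: [0, 4, 0]
step 6: [0, 4]
step 7: [0, 4, 3]
step 8: [0, 4, 3, -5]
step 9: [0, 4, 3, -5, -9]
step 10: [0, 4, 3, 4]
step 11: [0, 4, 3, 4, -6]
step 12: [0, 4, 3, 4, -6, -3]
step 13: [0, 4, 3, 4, 18]
step 14: [0, 4, 3, 72]
The first disagreement with the record is at step 14, where the value should be top = 72.

step 14, top = 72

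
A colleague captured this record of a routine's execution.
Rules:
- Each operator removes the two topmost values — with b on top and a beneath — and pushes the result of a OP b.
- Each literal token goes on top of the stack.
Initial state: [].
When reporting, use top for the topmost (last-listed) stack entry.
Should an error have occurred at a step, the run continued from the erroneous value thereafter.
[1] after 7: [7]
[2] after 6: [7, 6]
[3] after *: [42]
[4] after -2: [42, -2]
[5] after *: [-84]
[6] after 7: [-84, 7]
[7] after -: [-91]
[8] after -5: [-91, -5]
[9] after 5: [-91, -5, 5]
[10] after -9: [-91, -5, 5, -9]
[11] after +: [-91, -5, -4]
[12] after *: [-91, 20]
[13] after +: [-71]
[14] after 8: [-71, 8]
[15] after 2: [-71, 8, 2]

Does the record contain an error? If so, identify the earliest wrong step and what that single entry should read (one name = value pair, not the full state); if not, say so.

Recomputing the run from the initial state:
step 1: [7]
step 2: [7, 6]
step 3: [42]
step 4: [42, -2]
step 5: [-84]
step 6: [-84, 7]
step 7: [-91]
step 8: [-91, -5]
step 9: [-91, -5, 5]
step 10: [-91, -5, 5, -9]
step 11: [-91, -5, -4]
step 12: [-91, 20]
step 13: [-71]
step 14: [-71, 8]
step 15: [-71, 8, 2]
This matches the record at every step.

no error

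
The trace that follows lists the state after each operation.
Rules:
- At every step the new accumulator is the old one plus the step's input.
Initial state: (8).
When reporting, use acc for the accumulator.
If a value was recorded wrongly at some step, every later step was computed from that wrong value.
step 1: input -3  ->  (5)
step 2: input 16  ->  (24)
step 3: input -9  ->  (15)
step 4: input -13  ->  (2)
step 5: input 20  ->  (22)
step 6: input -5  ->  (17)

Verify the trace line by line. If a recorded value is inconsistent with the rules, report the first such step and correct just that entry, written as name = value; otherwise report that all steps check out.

Recomputing the run from the initial state:
step 1: acc = 5
step 2: acc = 21
step 3: acc = 12
step 4: acc = -1
step 5: acc = 19
step 6: acc = 14
The first disagreement with the trace is at step 2, where the value should be acc = 21.

step 2, acc = 21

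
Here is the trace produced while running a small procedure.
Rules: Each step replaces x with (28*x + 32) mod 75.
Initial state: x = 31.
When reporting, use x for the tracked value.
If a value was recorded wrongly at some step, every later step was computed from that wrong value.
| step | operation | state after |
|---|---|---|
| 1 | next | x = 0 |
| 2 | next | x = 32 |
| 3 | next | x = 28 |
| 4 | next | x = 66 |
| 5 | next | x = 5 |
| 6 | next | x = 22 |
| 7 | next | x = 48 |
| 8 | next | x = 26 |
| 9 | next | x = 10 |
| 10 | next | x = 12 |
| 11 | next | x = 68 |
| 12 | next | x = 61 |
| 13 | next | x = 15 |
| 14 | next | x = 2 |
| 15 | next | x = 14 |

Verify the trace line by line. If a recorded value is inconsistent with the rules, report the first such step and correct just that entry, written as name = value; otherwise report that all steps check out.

step 15, x = 13

Step 1: x = (28*31 + 32) mod 75 = 0 — confirmed correct.
Step 2: x = (28*0 + 32) mod 75 = 32 — exactly as logged.
Step 3: x = (28*32 + 32) mod 75 = 28 — checks out.
Step 4: x = (28*28 + 32) mod 75 = 66 — consistent with the trace.
Step 5: x = (28*66 + 32) mod 75 = 5 — in agreement.
Step 6: x = (28*5 + 32) mod 75 = 22 — verified.
Step 7: x = (28*22 + 32) mod 75 = 48 — no discrepancy.
Step 8: x = (28*48 + 32) mod 75 = 26 — in agreement.
Step 9: x = (28*26 + 32) mod 75 = 10 — consistent with the trace.
Step 10: x = (28*10 + 32) mod 75 = 12 — consistent with the trace.
Step 11: x = (28*12 + 32) mod 75 = 68 — agrees with the trace.
Step 12: x = (28*68 + 32) mod 75 = 61 — confirmed correct.
Step 13: x = (28*61 + 32) mod 75 = 15 — consistent with the trace.
Step 14: x = (28*15 + 32) mod 75 = 2 — confirmed correct.
Step 15: x = (28*2 + 32) mod 75 = 13 — the recorded entry deviates here.
First incorrect step: 15; the correct value is x = 13.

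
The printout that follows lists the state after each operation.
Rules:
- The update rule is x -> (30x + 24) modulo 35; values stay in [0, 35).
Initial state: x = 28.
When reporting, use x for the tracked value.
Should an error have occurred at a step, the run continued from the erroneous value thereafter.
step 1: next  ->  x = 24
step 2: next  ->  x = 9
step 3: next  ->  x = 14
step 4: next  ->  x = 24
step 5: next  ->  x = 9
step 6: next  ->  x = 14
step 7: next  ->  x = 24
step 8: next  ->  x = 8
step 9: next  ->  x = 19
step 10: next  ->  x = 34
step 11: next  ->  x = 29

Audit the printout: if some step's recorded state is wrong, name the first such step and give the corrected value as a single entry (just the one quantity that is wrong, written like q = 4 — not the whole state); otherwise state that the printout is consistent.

Recomputing the run from the initial state:
step 1: x = 24
step 2: x = 9
step 3: x = 14
step 4: x = 24
step 5: x = 9
step 6: x = 14
step 7: x = 24
step 8: x = 9
step 9: x = 14
step 10: x = 24
step 11: x = 9
The first disagreement with the printout is at step 8, where the value should be x = 9.

step 8, x = 9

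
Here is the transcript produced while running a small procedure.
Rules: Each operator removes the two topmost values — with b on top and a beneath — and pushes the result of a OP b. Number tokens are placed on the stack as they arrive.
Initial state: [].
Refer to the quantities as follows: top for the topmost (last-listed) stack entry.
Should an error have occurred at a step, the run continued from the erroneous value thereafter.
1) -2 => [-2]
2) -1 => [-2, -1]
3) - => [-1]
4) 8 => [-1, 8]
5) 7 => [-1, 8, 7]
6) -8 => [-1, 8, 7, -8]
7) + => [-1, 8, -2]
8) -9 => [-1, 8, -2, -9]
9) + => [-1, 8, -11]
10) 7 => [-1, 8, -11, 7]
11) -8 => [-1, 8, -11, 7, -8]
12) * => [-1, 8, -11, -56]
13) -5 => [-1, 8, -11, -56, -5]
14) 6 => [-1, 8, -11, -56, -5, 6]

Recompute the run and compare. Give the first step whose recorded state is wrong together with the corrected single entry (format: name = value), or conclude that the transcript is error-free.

step 7, top = -1

1. push -2: top = -2 (consistent with the transcript)
2. push -1: top = -1 (agrees with the transcript)
3. -2 - -1 = -1 (verified)
4. push 8: top = 8 (in agreement)
5. push 7: top = 7 (matches)
6. push -8: top = -8 (no discrepancy)
7. 7 + -8 = -1 (the transcript has a different value)
First incorrect step: 7; the correct value is top = -1.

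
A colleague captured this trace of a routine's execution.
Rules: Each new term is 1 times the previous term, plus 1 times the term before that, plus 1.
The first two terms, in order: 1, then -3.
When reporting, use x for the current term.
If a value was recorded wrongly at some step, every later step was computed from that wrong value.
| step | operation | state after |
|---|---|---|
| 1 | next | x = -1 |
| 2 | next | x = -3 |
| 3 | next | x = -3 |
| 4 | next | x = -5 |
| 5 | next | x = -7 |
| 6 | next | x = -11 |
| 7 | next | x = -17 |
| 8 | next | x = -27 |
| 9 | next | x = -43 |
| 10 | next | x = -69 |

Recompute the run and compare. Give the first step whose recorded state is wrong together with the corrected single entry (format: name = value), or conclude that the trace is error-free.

Step 1: x = 1*(-3) + (1)*(1) + (1) = -1 — confirmed correct.
Step 2: x = 1*(-1) + (1)*(-3) + (1) = -3 — verified.
Step 3: x = 1*(-3) + (1)*(-1) + (1) = -3 — verified.
Step 4: x = 1*(-3) + (1)*(-3) + (1) = -5 — consistent with the trace.
Step 5: x = 1*(-5) + (1)*(-3) + (1) = -7 — consistent with the trace.
Step 6: x = 1*(-7) + (1)*(-5) + (1) = -11 — same as recorded.
Step 7: x = 1*(-11) + (1)*(-7) + (1) = -17 — verified.
Step 8: x = 1*(-17) + (1)*(-11) + (1) = -27 — in agreement.
Step 9: x = 1*(-27) + (1)*(-17) + (1) = -43 — no discrepancy.
Step 10: x = 1*(-43) + (1)*(-27) + (1) = -69 — no discrepancy.
Nothing is out of place; the run is error-free.

no error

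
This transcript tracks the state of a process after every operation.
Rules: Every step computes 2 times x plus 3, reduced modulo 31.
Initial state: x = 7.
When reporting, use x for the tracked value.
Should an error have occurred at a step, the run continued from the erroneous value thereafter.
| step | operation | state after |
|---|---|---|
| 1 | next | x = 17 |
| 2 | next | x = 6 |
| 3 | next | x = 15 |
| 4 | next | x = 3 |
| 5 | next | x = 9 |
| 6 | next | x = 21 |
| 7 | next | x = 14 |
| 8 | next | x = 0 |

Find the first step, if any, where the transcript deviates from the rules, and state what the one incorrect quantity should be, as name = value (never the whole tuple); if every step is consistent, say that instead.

step 4, x = 2

Recomputing the run from the initial state:
step 1: x = 17
step 2: x = 6
step 3: x = 15
step 4: x = 2
step 5: x = 7
step 6: x = 17
step 7: x = 6
step 8: x = 15
The first disagreement with the transcript is at step 4, where the value should be x = 2.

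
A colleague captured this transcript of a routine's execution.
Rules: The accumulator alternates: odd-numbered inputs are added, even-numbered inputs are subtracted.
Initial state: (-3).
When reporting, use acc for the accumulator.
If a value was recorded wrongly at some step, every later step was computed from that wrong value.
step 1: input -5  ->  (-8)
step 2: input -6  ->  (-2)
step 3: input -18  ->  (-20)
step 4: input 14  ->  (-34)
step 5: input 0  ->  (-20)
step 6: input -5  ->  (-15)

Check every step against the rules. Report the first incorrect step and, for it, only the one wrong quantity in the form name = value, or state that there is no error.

Recomputing the run from the initial state:
step 1: acc = -8
step 2: acc = -2
step 3: acc = -20
step 4: acc = -34
step 5: acc = -34
step 6: acc = -29
The first disagreement with the transcript is at step 5, where the value should be acc = -34.

step 5, acc = -34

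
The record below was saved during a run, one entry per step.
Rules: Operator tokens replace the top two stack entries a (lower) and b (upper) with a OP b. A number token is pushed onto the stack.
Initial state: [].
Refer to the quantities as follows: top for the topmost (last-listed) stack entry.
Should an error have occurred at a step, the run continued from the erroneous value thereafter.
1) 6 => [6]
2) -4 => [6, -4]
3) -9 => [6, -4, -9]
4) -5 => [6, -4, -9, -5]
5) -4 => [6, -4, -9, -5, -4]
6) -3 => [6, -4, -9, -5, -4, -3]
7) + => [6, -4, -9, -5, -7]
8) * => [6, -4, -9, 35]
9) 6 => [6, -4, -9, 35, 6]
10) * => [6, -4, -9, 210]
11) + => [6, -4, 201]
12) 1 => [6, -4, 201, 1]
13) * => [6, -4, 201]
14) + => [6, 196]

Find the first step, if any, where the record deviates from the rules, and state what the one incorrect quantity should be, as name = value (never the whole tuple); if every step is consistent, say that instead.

step 14, top = 197

Step 1: push 6: top = 6 — checks out.
Step 2: push -4: top = -4 — matches.
Step 3: push -9: top = -9 — same as recorded.
Step 4: push -5: top = -5 — checks out.
Step 5: push -4: top = -4 — verified.
Step 6: push -3: top = -3 — no discrepancy.
Step 7: -4 + -3 = -7 — checks out.
Step 8: -5 * -7 = 35 — in agreement.
Step 9: push 6: top = 6 — consistent with the record.
Step 10: 35 * 6 = 210 — agrees with the record.
Step 11: -9 + 210 = 201 — confirmed correct.
Step 12: push 1: top = 1 — exactly as logged.
Step 13: 201 * 1 = 201 — consistent with the record.
Step 14: -4 + 201 = 197 — a discrepancy with the record.
That makes step 14 the first incorrect line — top = 197 is what it should show.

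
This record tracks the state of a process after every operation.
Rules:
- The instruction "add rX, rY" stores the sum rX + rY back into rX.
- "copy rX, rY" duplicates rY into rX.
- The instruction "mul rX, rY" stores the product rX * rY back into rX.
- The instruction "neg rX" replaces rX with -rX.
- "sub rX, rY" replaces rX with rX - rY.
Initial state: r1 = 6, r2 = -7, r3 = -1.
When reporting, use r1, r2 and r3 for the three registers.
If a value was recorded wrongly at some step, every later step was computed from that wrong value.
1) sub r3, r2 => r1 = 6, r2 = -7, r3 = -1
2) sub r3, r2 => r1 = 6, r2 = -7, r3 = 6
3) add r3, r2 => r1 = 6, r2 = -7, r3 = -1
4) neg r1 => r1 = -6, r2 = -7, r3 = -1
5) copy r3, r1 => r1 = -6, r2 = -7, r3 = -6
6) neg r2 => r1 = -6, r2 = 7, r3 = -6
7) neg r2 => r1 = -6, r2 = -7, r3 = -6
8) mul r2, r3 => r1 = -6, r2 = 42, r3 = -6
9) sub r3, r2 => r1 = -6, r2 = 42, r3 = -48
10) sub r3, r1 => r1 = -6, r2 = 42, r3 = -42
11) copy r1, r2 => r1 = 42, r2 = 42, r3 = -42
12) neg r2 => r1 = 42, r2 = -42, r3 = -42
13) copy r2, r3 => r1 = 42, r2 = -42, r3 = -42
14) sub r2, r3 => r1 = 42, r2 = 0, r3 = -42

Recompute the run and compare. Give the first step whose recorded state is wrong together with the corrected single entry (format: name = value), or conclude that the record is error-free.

step 1, r3 = 6

step 1: r3 = -1 - -7 = 6 -> not what was recorded
That makes step 1 the first incorrect line — r3 = 6 is what it should show.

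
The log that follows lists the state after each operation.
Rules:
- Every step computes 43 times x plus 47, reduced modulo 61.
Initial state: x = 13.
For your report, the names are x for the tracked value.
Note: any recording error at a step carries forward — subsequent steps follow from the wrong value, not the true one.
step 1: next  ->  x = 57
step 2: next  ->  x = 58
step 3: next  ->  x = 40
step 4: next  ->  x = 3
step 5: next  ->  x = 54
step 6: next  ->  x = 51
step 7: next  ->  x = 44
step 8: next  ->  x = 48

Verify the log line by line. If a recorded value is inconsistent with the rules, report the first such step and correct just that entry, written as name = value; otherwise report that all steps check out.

step 1: x = (43*13 + 47) mod 61 = 57 -> same as recorded
step 2: x = (43*57 + 47) mod 61 = 58 -> verified
step 3: x = (43*58 + 47) mod 61 = 40 -> matches
step 4: x = (43*40 + 47) mod 61 = 59 -> the log disagrees here
That makes step 4 the first incorrect line — x = 59 is what it should show.

step 4, x = 59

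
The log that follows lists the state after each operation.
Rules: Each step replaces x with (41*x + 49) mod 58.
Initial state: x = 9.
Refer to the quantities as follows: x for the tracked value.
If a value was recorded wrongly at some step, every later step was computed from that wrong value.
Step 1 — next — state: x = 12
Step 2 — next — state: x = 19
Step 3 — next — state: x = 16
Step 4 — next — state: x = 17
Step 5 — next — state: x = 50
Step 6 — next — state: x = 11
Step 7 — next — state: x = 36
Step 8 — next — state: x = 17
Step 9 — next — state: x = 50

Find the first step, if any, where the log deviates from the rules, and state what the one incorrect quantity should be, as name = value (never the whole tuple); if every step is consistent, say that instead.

1. x = (41*9 + 49) mod 58 = 12 (in agreement)
2. x = (41*12 + 49) mod 58 = 19 (same as recorded)
3. x = (41*19 + 49) mod 58 = 16 (confirmed correct)
4. x = (41*16 + 49) mod 58 = 9 (the recorded entry deviates here)
So the first discrepancy is step 4, where the right value is x = 9.

step 4, x = 9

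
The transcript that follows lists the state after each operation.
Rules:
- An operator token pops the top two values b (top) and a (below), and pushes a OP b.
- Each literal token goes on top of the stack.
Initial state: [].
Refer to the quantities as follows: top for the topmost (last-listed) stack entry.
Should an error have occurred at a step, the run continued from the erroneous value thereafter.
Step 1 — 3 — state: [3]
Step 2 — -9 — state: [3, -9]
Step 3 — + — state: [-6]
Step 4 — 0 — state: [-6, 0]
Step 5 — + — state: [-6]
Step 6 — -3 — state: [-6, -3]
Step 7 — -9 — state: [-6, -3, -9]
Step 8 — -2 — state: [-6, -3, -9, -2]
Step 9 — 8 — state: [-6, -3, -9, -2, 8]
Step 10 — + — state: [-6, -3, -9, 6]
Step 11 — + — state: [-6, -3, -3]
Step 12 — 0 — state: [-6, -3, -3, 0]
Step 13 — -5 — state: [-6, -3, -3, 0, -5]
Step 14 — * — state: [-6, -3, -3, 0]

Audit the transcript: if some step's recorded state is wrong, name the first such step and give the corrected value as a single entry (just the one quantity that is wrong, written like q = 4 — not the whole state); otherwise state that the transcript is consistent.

Step 1: push 3: top = 3 — same as recorded.
Step 2: push -9: top = -9 — matches.
Step 3: 3 + -9 = -6 — same as recorded.
Step 4: push 0: top = 0 — confirmed correct.
Step 5: -6 + 0 = -6 — matches.
Step 6: push -3: top = -3 — checks out.
Step 7: push -9: top = -9 — in agreement.
Step 8: push -2: top = -2 — agrees with the transcript.
Step 9: push 8: top = 8 — checks out.
Step 10: -2 + 8 = 6 — matches.
Step 11: -9 + 6 = -3 — verified.
Step 12: push 0: top = 0 — same as recorded.
Step 13: push -5: top = -5 — no discrepancy.
Step 14: 0 * -5 = 0 — exactly as logged.
Nothing is out of place; the run is error-free.

no error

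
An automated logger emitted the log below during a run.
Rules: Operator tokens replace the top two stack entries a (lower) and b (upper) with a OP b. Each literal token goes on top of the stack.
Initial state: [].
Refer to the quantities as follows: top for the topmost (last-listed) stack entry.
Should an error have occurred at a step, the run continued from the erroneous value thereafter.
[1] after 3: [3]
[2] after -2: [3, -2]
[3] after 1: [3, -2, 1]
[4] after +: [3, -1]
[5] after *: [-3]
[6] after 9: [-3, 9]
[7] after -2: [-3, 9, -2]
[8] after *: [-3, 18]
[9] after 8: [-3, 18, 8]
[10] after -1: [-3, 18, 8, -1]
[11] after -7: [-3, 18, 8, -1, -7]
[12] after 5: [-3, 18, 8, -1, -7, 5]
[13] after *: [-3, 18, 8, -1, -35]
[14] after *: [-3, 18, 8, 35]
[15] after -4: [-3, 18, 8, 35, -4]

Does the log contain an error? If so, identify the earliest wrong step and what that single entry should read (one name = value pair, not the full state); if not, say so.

step 8, top = -18

step 1: push 3: top = 3 -> exactly as logged
step 2: push -2: top = -2 -> confirmed correct
step 3: push 1: top = 1 -> consistent with the log
step 4: -2 + 1 = -1 -> in agreement
step 5: 3 * -1 = -3 -> exactly as logged
step 6: push 9: top = 9 -> checks out
step 7: push -2: top = -2 -> same as recorded
step 8: 9 * -2 = -18 -> not what was recorded
Conclusion: step 8 carries the first error; the entry should be top = -18.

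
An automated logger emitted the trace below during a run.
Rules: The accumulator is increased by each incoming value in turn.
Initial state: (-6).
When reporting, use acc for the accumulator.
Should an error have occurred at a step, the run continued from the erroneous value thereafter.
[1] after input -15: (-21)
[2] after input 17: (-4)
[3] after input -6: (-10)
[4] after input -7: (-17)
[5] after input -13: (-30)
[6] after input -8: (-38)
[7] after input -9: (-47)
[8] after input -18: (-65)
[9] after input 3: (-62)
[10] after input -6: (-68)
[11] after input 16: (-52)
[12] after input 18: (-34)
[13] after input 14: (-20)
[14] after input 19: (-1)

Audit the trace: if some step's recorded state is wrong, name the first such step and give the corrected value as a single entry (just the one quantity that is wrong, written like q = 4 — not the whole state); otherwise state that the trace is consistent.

Recomputing the run from the initial state:
step 1: acc = -21
step 2: acc = -4
step 3: acc = -10
step 4: acc = -17
step 5: acc = -30
step 6: acc = -38
step 7: acc = -47
step 8: acc = -65
step 9: acc = -62
step 10: acc = -68
step 11: acc = -52
step 12: acc = -34
step 13: acc = -20
step 14: acc = -1
This matches the trace at every step.

no error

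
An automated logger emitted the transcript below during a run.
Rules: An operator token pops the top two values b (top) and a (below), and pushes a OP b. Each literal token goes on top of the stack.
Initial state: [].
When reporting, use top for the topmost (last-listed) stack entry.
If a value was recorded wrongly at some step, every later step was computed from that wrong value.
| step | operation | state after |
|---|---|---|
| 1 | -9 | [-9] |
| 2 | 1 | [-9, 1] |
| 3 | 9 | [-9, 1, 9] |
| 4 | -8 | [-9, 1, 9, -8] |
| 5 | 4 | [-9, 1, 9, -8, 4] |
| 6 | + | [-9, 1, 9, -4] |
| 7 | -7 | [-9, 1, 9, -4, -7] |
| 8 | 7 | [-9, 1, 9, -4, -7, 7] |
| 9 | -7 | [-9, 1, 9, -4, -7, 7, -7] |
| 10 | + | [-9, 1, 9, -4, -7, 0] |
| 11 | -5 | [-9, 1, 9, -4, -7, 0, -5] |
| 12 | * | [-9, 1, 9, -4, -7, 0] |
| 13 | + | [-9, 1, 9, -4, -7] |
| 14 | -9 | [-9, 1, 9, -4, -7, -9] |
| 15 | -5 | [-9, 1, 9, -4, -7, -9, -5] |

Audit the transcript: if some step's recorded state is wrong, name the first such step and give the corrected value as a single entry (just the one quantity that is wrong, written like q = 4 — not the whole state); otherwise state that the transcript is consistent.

step 1: push -9: top = -9 -> confirmed correct
step 2: push 1: top = 1 -> same as recorded
step 3: push 9: top = 9 -> matches
step 4: push -8: top = -8 -> consistent with the transcript
step 5: push 4: top = 4 -> in agreement
step 6: -8 + 4 = -4 -> verified
step 7: push -7: top = -7 -> exactly as logged
step 8: push 7: top = 7 -> exactly as logged
step 9: push -7: top = -7 -> exactly as logged
step 10: 7 + -7 = 0 -> matches
step 11: push -5: top = -5 -> exactly as logged
step 12: 0 * -5 = 0 -> checks out
step 13: -7 + 0 = -7 -> in agreement
step 14: push -9: top = -9 -> matches
step 15: push -5: top = -5 -> in agreement
The whole run recomputes cleanly — no discrepancies.

no error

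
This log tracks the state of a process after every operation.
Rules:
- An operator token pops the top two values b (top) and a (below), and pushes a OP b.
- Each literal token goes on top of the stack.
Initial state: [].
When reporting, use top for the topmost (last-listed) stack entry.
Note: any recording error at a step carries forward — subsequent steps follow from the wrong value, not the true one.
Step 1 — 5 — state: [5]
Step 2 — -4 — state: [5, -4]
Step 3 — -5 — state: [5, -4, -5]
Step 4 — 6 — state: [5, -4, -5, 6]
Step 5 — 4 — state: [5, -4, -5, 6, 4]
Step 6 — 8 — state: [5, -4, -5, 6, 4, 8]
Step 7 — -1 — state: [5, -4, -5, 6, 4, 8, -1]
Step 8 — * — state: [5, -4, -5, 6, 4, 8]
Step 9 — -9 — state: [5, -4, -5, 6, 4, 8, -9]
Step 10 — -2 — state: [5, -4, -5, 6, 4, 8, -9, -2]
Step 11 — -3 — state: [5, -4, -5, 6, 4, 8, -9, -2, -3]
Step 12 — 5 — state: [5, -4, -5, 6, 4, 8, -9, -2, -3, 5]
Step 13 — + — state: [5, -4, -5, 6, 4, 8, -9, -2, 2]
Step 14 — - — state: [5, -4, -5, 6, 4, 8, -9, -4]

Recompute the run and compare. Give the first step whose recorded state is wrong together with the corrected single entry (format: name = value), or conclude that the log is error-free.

Recomputing the run from the initial state:
step 1: [5]
step 2: [5, -4]
step 3: [5, -4, -5]
step 4: [5, -4, -5, 6]
step 5: [5, -4, -5, 6, 4]
step 6: [5, -4, -5, 6, 4, 8]
step 7: [5, -4, -5, 6, 4, 8, -1]
step 8: [5, -4, -5, 6, 4, -8]
step 9: [5, -4, -5, 6, 4, -8, -9]
step 10: [5, -4, -5, 6, 4, -8, -9, -2]
step 11: [5, -4, -5, 6, 4, -8, -9, -2, -3]
step 12: [5, -4, -5, 6, 4, -8, -9, -2, -3, 5]
step 13: [5, -4, -5, 6, 4, -8, -9, -2, 2]
step 14: [5, -4, -5, 6, 4, -8, -9, -4]
The first disagreement with the log is at step 8, where the value should be top = -8.

step 8, top = -8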